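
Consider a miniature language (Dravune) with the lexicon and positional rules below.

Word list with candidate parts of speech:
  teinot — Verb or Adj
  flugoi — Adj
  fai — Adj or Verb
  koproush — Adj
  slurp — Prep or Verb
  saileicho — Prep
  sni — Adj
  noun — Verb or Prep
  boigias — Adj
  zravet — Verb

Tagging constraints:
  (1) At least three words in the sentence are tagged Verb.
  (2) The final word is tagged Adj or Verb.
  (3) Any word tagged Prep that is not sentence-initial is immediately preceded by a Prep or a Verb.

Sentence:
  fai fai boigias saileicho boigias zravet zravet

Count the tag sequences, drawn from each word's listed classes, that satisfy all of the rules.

Candidates per position — 1:fai {Adj,Verb}; 2:fai {Adj,Verb}; 3:boigias {Adj}; 4:saileicho {Prep}; 5:boigias {Adj}; 6:zravet {Verb}; 7:zravet {Verb}.
There are 4 candidate sequences in total.
Rule 3 cannot be satisfied by any choice of tags from the lexicon.
So there is no consistent tagging.
Count = 0.

0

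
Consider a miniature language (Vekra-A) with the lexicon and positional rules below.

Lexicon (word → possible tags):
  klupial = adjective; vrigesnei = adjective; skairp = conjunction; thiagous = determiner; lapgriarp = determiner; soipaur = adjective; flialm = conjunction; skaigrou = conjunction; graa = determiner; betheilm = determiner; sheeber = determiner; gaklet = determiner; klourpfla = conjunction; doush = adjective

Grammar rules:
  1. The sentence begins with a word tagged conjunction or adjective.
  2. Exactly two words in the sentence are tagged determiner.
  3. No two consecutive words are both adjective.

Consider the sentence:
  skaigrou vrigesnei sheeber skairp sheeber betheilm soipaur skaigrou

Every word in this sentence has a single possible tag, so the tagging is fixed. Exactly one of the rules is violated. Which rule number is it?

Fixed tagging: conjunction adjective determiner conjunction determiner determiner adjective conjunction.
Rule check: R1 ✓, R2 ✗, R3 ✓.
Only rule 2 fails.

2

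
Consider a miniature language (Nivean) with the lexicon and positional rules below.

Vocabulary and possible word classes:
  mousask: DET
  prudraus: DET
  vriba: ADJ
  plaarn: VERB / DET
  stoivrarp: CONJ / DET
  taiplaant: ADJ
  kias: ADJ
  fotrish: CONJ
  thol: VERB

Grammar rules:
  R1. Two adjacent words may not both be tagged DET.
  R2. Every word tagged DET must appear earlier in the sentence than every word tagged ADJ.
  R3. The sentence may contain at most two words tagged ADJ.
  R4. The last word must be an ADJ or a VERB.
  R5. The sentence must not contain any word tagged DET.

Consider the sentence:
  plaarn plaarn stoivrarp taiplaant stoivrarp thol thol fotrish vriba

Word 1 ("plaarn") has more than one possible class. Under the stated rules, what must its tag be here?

Candidates per position — 1:plaarn {VERB,DET}; 2:plaarn {VERB,DET}; 3:stoivrarp {CONJ,DET}; 4:taiplaant {ADJ}; 5:stoivrarp {CONJ,DET}; 6:thol {VERB}; 7:thol {VERB}; 8:fotrish {CONJ}; 9:vriba {ADJ}.
Word 1 cannot be DET — rule 5 would then fail for every completion. It is VERB.
Word 2 cannot be DET — rule 5 would then fail for every completion. It is VERB.
Word 3 cannot be DET — rule 5 would then fail for every completion. It is CONJ.
Word 5 cannot be DET — rule 2 would then fail for every completion. It is CONJ.
That leaves exactly one tagging: VERB VERB CONJ ADJ CONJ VERB VERB CONJ ADJ.
Check: rule 1 satisfied; rule 2 satisfied; rule 3 satisfied; rule 4 satisfied; rule 5 satisfied.

VERB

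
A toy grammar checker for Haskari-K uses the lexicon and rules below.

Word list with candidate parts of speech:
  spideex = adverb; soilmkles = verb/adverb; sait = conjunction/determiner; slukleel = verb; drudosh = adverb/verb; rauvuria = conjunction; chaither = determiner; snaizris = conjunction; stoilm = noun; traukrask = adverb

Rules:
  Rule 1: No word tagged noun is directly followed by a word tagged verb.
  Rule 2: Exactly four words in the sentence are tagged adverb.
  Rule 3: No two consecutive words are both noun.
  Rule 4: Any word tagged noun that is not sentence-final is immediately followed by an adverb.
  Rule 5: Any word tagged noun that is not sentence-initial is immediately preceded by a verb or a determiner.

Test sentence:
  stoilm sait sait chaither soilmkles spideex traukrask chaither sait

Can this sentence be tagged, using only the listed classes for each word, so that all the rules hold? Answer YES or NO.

Candidates per position — 1:stoilm {noun}; 2:sait {conjunction,determiner}; 3:sait {conjunction,determiner}; 4:chaither {determiner}; 5:soilmkles {verb,adverb}; 6:spideex {adverb}; 7:traukrask {adverb}; 8:chaither {determiner}; 9:sait {conjunction,determiner}.
Rule 2 cannot be satisfied by any choice of tags from the lexicon.
So there is no consistent tagging.

NO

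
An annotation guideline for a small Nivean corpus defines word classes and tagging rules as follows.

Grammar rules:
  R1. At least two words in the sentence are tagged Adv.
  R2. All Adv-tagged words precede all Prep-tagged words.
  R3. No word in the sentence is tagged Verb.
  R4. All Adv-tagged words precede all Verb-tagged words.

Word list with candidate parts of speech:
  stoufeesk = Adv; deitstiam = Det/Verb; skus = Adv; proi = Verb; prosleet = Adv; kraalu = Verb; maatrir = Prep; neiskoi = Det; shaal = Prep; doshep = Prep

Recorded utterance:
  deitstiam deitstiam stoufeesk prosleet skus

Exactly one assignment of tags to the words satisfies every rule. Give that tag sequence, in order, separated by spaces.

Candidates per position — 1:deitstiam {Det,Verb}; 2:deitstiam {Det,Verb}; 3:stoufeesk {Adv}; 4:prosleet {Adv}; 5:skus {Adv}.
Position 1: tagging it Verb would leave rule 3 unsatisfiable, so it must be Det.
Position 2: tagging it Verb would leave rule 3 unsatisfiable, so it must be Det.
So the tagging must be: Det Det Adv Adv Adv.
Check: rule 1 satisfied; rule 2 satisfied; rule 3 satisfied; rule 4 satisfied.

Det Det Adv Adv Adv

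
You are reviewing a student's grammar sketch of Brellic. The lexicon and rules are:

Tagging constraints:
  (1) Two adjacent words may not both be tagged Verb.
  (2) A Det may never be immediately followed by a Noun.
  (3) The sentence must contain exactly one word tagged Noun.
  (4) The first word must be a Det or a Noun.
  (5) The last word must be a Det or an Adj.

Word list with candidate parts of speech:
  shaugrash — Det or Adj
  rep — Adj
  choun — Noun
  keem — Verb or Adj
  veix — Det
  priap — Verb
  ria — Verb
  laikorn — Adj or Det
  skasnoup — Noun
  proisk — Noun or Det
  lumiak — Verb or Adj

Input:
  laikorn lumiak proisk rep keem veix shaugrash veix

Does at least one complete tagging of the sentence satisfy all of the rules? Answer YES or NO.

YES

Candidates per position — 1:laikorn {Adj,Det}; 2:lumiak {Verb,Adj}; 3:proisk {Noun,Det}; 4:rep {Adj}; 5:keem {Verb,Adj}; 6:veix {Det}; 7:shaugrash {Det,Adj}; 8:veix {Det}.
One satisfying assignment: Det Verb Noun Adj Verb Det Adj Det.
Checking: rule 1 ok; rule 2 ok; rule 3 ok; rule 4 ok; rule 5 ok.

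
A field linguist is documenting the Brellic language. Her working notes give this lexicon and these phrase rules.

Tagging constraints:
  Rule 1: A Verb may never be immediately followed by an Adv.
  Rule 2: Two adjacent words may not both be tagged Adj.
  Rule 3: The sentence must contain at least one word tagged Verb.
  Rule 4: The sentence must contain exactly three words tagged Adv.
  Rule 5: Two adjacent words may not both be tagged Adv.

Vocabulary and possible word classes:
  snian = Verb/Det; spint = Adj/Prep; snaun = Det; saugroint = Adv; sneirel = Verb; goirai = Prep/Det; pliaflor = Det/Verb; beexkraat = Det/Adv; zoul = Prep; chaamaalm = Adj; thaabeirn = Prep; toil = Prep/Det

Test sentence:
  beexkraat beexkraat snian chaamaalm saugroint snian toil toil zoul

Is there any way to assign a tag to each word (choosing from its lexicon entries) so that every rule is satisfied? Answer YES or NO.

NO

Candidates per position — 1:beexkraat {Det,Adv}; 2:beexkraat {Det,Adv}; 3:snian {Verb,Det}; 4:chaamaalm {Adj}; 5:saugroint {Adv}; 6:snian {Verb,Det}; 7:toil {Prep,Det}; 8:toil {Prep,Det}; 9:zoul {Prep}.
Every candidate sequence violates at least one rule; no consistent tagging exists.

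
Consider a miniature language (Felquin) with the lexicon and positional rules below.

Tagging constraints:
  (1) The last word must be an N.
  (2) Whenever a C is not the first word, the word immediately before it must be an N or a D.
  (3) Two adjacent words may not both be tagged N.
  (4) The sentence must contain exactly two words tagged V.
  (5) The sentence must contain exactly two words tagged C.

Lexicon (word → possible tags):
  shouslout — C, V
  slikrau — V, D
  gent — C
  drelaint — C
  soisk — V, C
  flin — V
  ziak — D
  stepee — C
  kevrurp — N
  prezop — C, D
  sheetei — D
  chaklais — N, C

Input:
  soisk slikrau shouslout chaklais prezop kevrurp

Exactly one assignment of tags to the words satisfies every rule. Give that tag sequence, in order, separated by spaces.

Candidates per position — 1:soisk {V,C}; 2:slikrau {V,D}; 3:shouslout {C,V}; 4:chaklais {N,C}; 5:prezop {C,D}; 6:kevrurp {N}.
Position 4: C is ruled out by rule 2; that leaves N.
The remaining ambiguous positions (1, 2, 3, 5) are resolved jointly — only one combination satisfies every rule.
The unique satisfying tagging is: C V V N C N.
Rule-by-rule: rule 1 ok; rule 2 ok; rule 3 ok; rule 4 ok; rule 5 ok.

C V V N C N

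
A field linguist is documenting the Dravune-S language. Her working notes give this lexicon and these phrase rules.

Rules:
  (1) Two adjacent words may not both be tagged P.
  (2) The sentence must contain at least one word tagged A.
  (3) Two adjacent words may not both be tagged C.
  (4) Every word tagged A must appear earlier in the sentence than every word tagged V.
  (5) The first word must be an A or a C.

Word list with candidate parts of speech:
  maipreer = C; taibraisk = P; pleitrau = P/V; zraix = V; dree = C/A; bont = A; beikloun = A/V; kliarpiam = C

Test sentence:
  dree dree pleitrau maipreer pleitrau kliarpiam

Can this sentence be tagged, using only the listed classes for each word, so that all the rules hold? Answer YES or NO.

Candidates per position — 1:dree {C,A}; 2:dree {C,A}; 3:pleitrau {P,V}; 4:maipreer {C}; 5:pleitrau {P,V}; 6:kliarpiam {C}.
One satisfying assignment: A A P C V C.
Verifying each rule — rule 1 ok; rule 2 ok; rule 3 ok; rule 4 ok; rule 5 ok.

YES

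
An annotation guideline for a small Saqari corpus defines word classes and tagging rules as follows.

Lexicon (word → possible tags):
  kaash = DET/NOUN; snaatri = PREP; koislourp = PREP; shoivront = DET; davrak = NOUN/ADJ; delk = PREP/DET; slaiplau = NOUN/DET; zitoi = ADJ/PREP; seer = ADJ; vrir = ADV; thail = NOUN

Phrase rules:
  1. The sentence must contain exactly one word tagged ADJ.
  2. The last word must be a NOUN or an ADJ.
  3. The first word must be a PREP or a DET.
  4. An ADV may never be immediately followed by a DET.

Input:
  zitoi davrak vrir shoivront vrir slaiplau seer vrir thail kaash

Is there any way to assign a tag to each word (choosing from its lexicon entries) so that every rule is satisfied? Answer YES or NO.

Candidates per position — 1:zitoi {ADJ,PREP}; 2:davrak {NOUN,ADJ}; 3:vrir {ADV}; 4:shoivront {DET}; 5:vrir {ADV}; 6:slaiplau {NOUN,DET}; 7:seer {ADJ}; 8:vrir {ADV}; 9:thail {NOUN}; 10:kaash {DET,NOUN}.
Rule 4 cannot be satisfied by any choice of tags from the lexicon.
So there is no consistent tagging.

NO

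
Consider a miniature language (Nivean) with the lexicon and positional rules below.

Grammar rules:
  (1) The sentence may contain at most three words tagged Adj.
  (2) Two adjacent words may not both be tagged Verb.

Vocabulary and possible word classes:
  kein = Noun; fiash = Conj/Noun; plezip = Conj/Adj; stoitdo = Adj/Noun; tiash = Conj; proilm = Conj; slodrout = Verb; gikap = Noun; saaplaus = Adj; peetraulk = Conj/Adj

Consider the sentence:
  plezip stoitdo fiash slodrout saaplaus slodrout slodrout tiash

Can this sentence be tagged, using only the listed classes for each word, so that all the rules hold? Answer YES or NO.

Candidates per position — 1:plezip {Conj,Adj}; 2:stoitdo {Adj,Noun}; 3:fiash {Conj,Noun}; 4:slodrout {Verb}; 5:saaplaus {Adj}; 6:slodrout {Verb}; 7:slodrout {Verb}; 8:tiash {Conj}.
Rule 2 cannot be satisfied by any choice of tags from the lexicon.
So there is no consistent tagging.

NO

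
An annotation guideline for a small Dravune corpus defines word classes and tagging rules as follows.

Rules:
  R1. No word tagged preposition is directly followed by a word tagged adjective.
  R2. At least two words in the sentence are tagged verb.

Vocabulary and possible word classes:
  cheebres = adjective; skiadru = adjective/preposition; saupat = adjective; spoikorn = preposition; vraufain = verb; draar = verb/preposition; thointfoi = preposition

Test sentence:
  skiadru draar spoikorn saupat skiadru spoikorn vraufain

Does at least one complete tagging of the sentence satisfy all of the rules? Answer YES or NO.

Candidates per position — 1:skiadru {adjective,preposition}; 2:draar {verb,preposition}; 3:spoikorn {preposition}; 4:saupat {adjective}; 5:skiadru {adjective,preposition}; 6:spoikorn {preposition}; 7:vraufain {verb}.
Rule 1 cannot be satisfied by any choice of tags from the lexicon.
So there is no consistent tagging.

NO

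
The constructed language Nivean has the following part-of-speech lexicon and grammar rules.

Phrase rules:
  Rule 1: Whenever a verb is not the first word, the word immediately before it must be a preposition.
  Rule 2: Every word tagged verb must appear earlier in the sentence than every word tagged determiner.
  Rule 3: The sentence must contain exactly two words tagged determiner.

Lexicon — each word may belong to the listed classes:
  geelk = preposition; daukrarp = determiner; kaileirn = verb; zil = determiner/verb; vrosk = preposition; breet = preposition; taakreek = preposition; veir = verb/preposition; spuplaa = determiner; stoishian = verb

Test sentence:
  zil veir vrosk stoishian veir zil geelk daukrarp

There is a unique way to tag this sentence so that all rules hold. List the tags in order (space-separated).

verb preposition preposition verb preposition determiner preposition determiner

Candidates per position — 1:zil {determiner,verb}; 2:veir {verb,preposition}; 3:vrosk {preposition}; 4:stoishian {verb}; 5:veir {verb,preposition}; 6:zil {determiner,verb}; 7:geelk {preposition}; 8:daukrarp {determiner}.
Position 1: determiner is ruled out by rule 2; that leaves verb.
Position 2: verb is ruled out by rule 1; that leaves preposition.
Position 5: verb is ruled out by rule 1; that leaves preposition.
Position 6: verb is ruled out by rule 3; that leaves determiner.
So the tagging must be: verb preposition preposition verb preposition determiner preposition determiner.
Check: rule 1 ✓; rule 2 ✓; rule 3 ✓.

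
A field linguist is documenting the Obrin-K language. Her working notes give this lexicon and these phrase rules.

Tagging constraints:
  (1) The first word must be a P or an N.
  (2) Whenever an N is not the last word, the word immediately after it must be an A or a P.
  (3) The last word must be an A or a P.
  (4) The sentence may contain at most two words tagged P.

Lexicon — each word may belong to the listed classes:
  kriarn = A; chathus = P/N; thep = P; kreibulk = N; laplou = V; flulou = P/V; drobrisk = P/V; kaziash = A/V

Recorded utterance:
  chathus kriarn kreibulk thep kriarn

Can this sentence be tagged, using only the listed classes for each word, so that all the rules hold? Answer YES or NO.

YES

Candidates per position — 1:chathus {P,N}; 2:kriarn {A}; 3:kreibulk {N}; 4:thep {P}; 5:kriarn {A}.
One satisfying assignment: N A N P A.
Verifying each rule — rule 1 ok; rule 2 ok; rule 3 ok; rule 4 ok.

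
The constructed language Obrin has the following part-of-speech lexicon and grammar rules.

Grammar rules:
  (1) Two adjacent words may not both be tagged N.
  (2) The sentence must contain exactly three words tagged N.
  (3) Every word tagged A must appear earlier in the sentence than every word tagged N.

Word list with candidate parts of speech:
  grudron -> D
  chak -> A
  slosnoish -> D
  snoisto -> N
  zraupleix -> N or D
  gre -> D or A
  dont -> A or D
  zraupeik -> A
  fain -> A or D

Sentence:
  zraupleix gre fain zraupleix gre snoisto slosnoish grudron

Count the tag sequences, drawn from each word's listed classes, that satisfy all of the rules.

1

Candidates per position — 1:zraupleix {N,D}; 2:gre {D,A}; 3:fain {A,D}; 4:zraupleix {N,D}; 5:gre {D,A}; 6:snoisto {N}; 7:slosnoish {D}; 8:grudron {D}.
There are 32 candidate sequences in total.
The sequences that satisfy every rule: N D D N D N D D.
Count = 1.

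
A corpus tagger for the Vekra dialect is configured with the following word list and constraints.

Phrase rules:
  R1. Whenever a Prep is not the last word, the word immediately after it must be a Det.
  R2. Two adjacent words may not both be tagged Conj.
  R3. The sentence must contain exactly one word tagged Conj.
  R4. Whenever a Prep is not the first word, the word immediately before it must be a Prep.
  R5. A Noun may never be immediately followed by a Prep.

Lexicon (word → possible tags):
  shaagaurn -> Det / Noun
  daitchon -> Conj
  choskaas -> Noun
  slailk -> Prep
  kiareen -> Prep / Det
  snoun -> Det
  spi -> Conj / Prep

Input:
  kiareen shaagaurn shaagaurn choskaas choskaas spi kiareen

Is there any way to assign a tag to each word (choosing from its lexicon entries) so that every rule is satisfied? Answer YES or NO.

Candidates per position — 1:kiareen {Prep,Det}; 2:shaagaurn {Det,Noun}; 3:shaagaurn {Det,Noun}; 4:choskaas {Noun}; 5:choskaas {Noun}; 6:spi {Conj,Prep}; 7:kiareen {Prep,Det}.
One satisfying assignment: Det Det Noun Noun Noun Conj Det.
Verifying each rule — rule 1 satisfied; rule 2 satisfied; rule 3 satisfied; rule 4 satisfied; rule 5 satisfied.

YES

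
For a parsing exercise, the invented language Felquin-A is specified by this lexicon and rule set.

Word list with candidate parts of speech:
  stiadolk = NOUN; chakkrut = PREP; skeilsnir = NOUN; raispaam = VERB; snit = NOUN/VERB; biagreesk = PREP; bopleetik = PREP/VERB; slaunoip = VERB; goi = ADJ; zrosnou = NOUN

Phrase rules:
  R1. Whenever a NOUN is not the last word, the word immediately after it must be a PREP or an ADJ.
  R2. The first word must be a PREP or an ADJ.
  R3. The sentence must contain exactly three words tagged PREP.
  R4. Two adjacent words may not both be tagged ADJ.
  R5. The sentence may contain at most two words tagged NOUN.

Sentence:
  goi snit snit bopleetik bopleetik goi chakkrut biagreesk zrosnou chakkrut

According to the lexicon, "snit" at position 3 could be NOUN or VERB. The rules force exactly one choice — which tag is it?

Candidates per position — 1:goi {ADJ}; 2:snit {NOUN,VERB}; 3:snit {NOUN,VERB}; 4:bopleetik {PREP,VERB}; 5:bopleetik {PREP,VERB}; 6:goi {ADJ}; 7:chakkrut {PREP}; 8:biagreesk {PREP}; 9:zrosnou {NOUN}; 10:chakkrut {PREP}.
Word 2 cannot be NOUN — rule 1 would then fail for every completion. It is VERB.
Word 4 cannot be PREP — rule 3 would then fail for every completion. It is VERB.
Word 5 cannot be PREP — rule 3 would then fail for every completion. It is VERB.
Word 3 cannot be NOUN — rule 1 would then fail for every completion. It is VERB.
That leaves exactly one tagging: ADJ VERB VERB VERB VERB ADJ PREP PREP NOUN PREP.
Verifying each rule — rule 1 holds; rule 2 holds; rule 3 holds; rule 4 holds; rule 5 holds.

VERB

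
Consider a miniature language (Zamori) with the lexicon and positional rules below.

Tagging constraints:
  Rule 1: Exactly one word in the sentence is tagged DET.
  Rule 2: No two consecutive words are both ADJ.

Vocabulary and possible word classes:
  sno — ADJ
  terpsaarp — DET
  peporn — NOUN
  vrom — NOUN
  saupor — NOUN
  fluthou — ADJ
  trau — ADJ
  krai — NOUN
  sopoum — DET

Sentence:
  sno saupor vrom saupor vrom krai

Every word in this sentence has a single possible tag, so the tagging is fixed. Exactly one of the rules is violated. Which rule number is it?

1

Fixed tagging: ADJ NOUN NOUN NOUN NOUN NOUN.
Applying the rules: R1 fail, R2 pass.
Only rule 1 fails.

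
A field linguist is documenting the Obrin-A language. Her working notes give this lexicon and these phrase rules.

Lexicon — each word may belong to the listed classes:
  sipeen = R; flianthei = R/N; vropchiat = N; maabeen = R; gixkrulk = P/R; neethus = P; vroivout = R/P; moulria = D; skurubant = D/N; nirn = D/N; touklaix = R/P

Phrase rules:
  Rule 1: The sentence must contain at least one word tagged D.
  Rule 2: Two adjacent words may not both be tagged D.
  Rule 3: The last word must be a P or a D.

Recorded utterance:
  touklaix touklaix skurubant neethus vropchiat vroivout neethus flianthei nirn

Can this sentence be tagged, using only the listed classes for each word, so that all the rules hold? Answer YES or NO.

YES

Candidates per position — 1:touklaix {R,P}; 2:touklaix {R,P}; 3:skurubant {D,N}; 4:neethus {P}; 5:vropchiat {N}; 6:vroivout {R,P}; 7:neethus {P}; 8:flianthei {R,N}; 9:nirn {D,N}.
One satisfying assignment: P P D P N P P N D.
Rule-by-rule: rule 1 holds; rule 2 holds; rule 3 holds.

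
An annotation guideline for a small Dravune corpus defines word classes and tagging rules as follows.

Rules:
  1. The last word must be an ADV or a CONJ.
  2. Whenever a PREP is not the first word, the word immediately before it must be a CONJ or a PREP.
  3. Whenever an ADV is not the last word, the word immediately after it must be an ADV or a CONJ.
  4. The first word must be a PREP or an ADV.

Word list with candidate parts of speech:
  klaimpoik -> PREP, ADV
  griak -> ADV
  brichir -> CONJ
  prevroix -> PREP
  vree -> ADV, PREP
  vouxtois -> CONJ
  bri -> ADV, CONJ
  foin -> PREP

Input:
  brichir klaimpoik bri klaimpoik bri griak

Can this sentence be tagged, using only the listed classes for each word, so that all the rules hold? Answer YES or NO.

NO

Candidates per position — 1:brichir {CONJ}; 2:klaimpoik {PREP,ADV}; 3:bri {ADV,CONJ}; 4:klaimpoik {PREP,ADV}; 5:bri {ADV,CONJ}; 6:griak {ADV}.
Rule 4 cannot be satisfied by any choice of tags from the lexicon.
So there is no consistent tagging.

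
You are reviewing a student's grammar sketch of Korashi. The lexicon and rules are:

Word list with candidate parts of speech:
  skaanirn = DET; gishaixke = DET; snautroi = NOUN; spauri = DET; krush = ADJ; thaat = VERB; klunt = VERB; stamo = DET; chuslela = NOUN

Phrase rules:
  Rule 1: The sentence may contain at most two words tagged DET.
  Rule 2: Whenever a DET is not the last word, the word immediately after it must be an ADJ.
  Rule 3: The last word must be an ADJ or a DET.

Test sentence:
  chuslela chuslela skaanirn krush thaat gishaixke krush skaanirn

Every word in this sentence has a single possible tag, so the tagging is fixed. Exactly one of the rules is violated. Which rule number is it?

Fixed tagging: NOUN NOUN DET ADJ VERB DET ADJ DET.
Checking each rule: R1 ✗, R2 ✓, R3 ✓.
Only rule 1 fails.

1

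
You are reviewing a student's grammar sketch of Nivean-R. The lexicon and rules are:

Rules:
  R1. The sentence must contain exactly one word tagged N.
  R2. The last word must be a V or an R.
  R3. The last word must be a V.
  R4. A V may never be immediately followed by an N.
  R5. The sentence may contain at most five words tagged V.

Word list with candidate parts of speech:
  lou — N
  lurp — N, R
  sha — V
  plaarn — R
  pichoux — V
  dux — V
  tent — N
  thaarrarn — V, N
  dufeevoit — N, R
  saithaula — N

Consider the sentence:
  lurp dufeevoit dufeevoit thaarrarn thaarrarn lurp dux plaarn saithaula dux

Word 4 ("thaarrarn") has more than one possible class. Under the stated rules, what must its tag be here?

Candidates per position — 1:lurp {N,R}; 2:dufeevoit {N,R}; 3:dufeevoit {N,R}; 4:thaarrarn {V,N}; 5:thaarrarn {V,N}; 6:lurp {N,R}; 7:dux {V}; 8:plaarn {R}; 9:saithaula {N}; 10:dux {V}.
At position 1, choosing N makes rule 1 impossible to satisfy; hence R.
At position 2, choosing N makes rule 1 impossible to satisfy; hence R.
At position 3, choosing N makes rule 1 impossible to satisfy; hence R.
At position 4, choosing N makes rule 1 impossible to satisfy; hence V.
At position 5, choosing N makes rule 1 impossible to satisfy; hence V.
At position 6, choosing N makes rule 1 impossible to satisfy; hence R.
The unique satisfying tagging is: R R R V V R V R N V.
Rule-by-rule: rule 1 satisfied; rule 2 satisfied; rule 3 satisfied; rule 4 satisfied; rule 5 satisfied.

V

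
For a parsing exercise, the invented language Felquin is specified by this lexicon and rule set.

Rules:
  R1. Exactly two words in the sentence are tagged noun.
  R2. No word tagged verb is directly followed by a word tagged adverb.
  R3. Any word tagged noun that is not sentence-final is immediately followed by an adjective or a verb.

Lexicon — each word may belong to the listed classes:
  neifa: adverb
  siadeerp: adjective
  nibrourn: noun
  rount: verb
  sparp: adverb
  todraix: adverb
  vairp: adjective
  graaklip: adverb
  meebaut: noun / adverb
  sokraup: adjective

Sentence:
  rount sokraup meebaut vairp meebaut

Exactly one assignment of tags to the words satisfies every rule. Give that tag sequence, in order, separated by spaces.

Candidates per position — 1:rount {verb}; 2:sokraup {adjective}; 3:meebaut {noun,adverb}; 4:vairp {adjective}; 5:meebaut {noun,adverb}.
Word 3 cannot be adverb — rule 1 would then fail for every completion. It is noun.
Word 5 cannot be adverb — rule 1 would then fail for every completion. It is noun.
That leaves exactly one tagging: verb adjective noun adjective noun.
Rule-by-rule: rule 1 ok; rule 2 ok; rule 3 ok.

verb adjective noun adjective noun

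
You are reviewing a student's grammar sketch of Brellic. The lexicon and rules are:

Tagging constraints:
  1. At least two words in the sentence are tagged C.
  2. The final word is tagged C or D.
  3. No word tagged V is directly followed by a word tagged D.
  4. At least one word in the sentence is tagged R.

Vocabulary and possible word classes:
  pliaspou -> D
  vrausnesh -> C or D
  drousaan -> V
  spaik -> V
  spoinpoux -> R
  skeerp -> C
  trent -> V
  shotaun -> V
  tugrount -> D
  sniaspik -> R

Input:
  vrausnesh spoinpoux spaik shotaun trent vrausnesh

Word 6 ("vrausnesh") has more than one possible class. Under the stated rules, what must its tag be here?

C

Candidates per position — 1:vrausnesh {C,D}; 2:spoinpoux {R}; 3:spaik {V}; 4:shotaun {V}; 5:trent {V}; 6:vrausnesh {C,D}.
Word 1 cannot be D — rule 1 would then fail for every completion. It is C.
Word 6 cannot be D — rule 1 would then fail for every completion. It is C.
The unique satisfying tagging is: C R V V V C.
Verifying each rule — rule 1 satisfied; rule 2 satisfied; rule 3 satisfied; rule 4 satisfied.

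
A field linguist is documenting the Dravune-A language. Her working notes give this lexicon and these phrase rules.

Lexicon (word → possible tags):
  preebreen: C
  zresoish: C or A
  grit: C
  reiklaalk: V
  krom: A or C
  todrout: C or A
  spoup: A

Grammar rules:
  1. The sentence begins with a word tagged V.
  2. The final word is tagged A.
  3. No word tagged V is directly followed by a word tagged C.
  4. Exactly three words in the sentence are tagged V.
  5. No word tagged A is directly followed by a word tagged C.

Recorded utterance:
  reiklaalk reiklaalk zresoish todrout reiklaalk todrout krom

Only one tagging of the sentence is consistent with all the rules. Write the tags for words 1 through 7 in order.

V V A A V A A

Candidates per position — 1:reiklaalk {V}; 2:reiklaalk {V}; 3:zresoish {C,A}; 4:todrout {C,A}; 5:reiklaalk {V}; 6:todrout {C,A}; 7:krom {A,C}.
If word 3 were C, no tagging could satisfy rule 3; so word 3 is A.
If word 4 were C, no tagging could satisfy rule 5; so word 4 is A.
If word 6 were C, no tagging could satisfy rule 3; so word 6 is A.
If word 7 were C, no tagging could satisfy rule 2; so word 7 is A.
The unique satisfying tagging is: V V A A V A A.
Checking: rule 1 ✓; rule 2 ✓; rule 3 ✓; rule 4 ✓; rule 5 ✓.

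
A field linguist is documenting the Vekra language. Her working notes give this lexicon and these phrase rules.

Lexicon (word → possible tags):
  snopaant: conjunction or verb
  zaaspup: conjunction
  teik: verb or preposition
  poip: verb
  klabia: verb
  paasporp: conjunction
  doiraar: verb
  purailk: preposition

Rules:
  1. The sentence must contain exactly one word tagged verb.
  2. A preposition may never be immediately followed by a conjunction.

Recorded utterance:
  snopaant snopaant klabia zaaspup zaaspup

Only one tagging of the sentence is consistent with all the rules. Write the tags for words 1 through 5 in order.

conjunction conjunction verb conjunction conjunction

Candidates per position — 1:snopaant {conjunction,verb}; 2:snopaant {conjunction,verb}; 3:klabia {verb}; 4:zaaspup {conjunction}; 5:zaaspup {conjunction}.
At position 1, choosing verb makes rule 1 impossible to satisfy; hence conjunction.
At position 2, choosing verb makes rule 1 impossible to satisfy; hence conjunction.
The unique satisfying tagging is: conjunction conjunction verb conjunction conjunction.
Verifying each rule — rule 1 ✓; rule 2 ✓.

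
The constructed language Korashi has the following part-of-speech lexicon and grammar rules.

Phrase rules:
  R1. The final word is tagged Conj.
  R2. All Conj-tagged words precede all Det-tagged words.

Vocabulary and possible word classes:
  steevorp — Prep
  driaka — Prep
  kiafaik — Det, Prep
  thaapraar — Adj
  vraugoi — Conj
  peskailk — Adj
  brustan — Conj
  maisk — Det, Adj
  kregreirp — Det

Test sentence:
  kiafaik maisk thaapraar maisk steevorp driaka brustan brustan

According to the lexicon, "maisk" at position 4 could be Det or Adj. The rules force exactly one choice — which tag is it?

Candidates per position — 1:kiafaik {Det,Prep}; 2:maisk {Det,Adj}; 3:thaapraar {Adj}; 4:maisk {Det,Adj}; 5:steevorp {Prep}; 6:driaka {Prep}; 7:brustan {Conj}; 8:brustan {Conj}.
If word 1 were Det, no tagging could satisfy rule 2; so word 1 is Prep.
If word 2 were Det, no tagging could satisfy rule 2; so word 2 is Adj.
If word 4 were Det, no tagging could satisfy rule 2; so word 4 is Adj.
The only consistent sequence is: Prep Adj Adj Adj Prep Prep Conj Conj.
Verifying each rule — rule 1 holds; rule 2 holds.

Adj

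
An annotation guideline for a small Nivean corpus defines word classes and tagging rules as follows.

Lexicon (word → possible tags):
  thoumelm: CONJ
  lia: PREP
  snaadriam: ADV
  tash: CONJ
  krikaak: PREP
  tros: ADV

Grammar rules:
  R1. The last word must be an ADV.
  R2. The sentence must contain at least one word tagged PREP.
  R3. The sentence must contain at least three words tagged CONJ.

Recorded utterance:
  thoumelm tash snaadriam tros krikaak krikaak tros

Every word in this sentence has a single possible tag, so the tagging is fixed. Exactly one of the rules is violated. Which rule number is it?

Fixed tagging: CONJ CONJ ADV ADV PREP PREP ADV.
Checking each rule: R1 ✓, R2 ✓, R3 ✗.
Only rule 3 fails.

3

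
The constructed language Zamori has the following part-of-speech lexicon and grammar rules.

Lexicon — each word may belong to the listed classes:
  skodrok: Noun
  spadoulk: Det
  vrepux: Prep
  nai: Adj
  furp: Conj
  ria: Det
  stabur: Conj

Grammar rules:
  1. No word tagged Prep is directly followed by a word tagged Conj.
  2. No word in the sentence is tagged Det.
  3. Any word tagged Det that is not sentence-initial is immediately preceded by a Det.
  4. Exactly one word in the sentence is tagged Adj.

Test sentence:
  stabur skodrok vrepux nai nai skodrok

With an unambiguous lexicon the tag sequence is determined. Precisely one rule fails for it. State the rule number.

Fixed tagging: Conj Noun Prep Adj Adj Noun.
Checking each rule: R1 ✓, R2 ✓, R3 ✓, R4 ✗.
Only rule 4 fails.

4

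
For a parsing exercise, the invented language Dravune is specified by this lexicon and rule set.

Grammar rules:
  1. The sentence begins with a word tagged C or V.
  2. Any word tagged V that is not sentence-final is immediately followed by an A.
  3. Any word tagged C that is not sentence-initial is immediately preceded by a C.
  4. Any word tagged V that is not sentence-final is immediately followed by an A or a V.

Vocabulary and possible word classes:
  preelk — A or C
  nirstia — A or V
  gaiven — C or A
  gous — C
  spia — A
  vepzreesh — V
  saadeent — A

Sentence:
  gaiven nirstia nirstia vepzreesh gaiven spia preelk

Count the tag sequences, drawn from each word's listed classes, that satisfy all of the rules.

2

Candidates per position — 1:gaiven {C,A}; 2:nirstia {A,V}; 3:nirstia {A,V}; 4:vepzreesh {V}; 5:gaiven {C,A}; 6:spia {A}; 7:preelk {A,C}.
There are 32 candidate sequences in total.
The sequences that satisfy every rule: C A A V A A A; C V A V A A A.
Count = 2.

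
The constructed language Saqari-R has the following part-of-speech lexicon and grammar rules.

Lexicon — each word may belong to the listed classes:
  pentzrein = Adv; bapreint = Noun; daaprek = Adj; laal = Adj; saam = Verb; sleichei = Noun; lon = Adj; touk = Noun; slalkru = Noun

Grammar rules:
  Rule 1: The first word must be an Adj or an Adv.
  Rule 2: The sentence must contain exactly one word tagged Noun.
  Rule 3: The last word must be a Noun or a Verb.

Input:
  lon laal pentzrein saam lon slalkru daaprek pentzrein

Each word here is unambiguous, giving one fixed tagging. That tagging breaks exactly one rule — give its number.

Fixed tagging: Adj Adj Adv Verb Adj Noun Adj Adv.
Applying the rules: R1 ✓, R2 ✓, R3 ✗.
Only rule 3 fails.

3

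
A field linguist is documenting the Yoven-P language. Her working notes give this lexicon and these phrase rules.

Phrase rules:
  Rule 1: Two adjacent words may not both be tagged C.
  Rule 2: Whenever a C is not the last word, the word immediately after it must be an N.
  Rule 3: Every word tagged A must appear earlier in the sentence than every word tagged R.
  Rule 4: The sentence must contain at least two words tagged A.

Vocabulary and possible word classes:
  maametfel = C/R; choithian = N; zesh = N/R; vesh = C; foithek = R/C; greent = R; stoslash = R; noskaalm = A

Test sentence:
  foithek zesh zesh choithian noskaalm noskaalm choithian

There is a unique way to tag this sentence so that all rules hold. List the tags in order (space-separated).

C N N N A A N

Candidates per position — 1:foithek {R,C}; 2:zesh {N,R}; 3:zesh {N,R}; 4:choithian {N}; 5:noskaalm {A}; 6:noskaalm {A}; 7:choithian {N}.
Position 1: tagging it R would leave rule 3 unsatisfiable, so it must be C.
Position 2: tagging it R would leave rule 2 unsatisfiable, so it must be N.
Position 3: tagging it R would leave rule 3 unsatisfiable, so it must be N.
The unique satisfying tagging is: C N N N A A N.
Rule-by-rule: rule 1 holds; rule 2 holds; rule 3 holds; rule 4 holds.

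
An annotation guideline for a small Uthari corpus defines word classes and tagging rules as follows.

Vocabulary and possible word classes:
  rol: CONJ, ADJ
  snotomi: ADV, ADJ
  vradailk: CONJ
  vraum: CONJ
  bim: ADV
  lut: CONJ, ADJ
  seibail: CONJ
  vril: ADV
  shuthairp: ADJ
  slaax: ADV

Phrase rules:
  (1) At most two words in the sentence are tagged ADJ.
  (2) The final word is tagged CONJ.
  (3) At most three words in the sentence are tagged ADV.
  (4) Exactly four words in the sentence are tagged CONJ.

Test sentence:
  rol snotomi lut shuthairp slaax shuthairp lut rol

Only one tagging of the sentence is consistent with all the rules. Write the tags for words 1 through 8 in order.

CONJ ADV CONJ ADJ ADV ADJ CONJ CONJ

Candidates per position — 1:rol {CONJ,ADJ}; 2:snotomi {ADV,ADJ}; 3:lut {CONJ,ADJ}; 4:shuthairp {ADJ}; 5:slaax {ADV}; 6:shuthairp {ADJ}; 7:lut {CONJ,ADJ}; 8:rol {CONJ,ADJ}.
Word 1 cannot be ADJ — rule 1 would then fail for every completion. It is CONJ.
Word 2 cannot be ADJ — rule 1 would then fail for every completion. It is ADV.
Word 3 cannot be ADJ — rule 1 would then fail for every completion. It is CONJ.
Word 7 cannot be ADJ — rule 1 would then fail for every completion. It is CONJ.
Word 8 cannot be ADJ — rule 1 would then fail for every completion. It is CONJ.
The unique satisfying tagging is: CONJ ADV CONJ ADJ ADV ADJ CONJ CONJ.
Check: rule 1 ok; rule 2 ok; rule 3 ok; rule 4 ok.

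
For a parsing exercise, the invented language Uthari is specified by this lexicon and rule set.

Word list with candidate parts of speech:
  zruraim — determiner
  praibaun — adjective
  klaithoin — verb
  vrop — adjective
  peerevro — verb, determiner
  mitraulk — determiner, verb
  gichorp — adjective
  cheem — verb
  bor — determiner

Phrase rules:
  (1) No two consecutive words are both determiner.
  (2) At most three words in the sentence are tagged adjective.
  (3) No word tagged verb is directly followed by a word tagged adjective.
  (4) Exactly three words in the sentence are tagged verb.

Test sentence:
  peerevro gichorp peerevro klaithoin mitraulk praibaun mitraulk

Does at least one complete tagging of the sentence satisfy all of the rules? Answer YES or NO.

YES

Candidates per position — 1:peerevro {verb,determiner}; 2:gichorp {adjective}; 3:peerevro {verb,determiner}; 4:klaithoin {verb}; 5:mitraulk {determiner,verb}; 6:praibaun {adjective}; 7:mitraulk {determiner,verb}.
One satisfying assignment: determiner adjective verb verb determiner adjective verb.
Rule-by-rule: rule 1 holds; rule 2 holds; rule 3 holds; rule 4 holds.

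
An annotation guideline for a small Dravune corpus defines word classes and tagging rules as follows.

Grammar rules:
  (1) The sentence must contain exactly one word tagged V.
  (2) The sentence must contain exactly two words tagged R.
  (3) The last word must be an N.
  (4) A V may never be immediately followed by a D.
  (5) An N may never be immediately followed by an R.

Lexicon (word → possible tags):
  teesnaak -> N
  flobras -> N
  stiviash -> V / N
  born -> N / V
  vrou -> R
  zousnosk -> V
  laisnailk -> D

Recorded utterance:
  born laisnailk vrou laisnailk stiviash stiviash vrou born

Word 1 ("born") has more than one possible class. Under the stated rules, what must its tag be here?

N

Candidates per position — 1:born {N,V}; 2:laisnailk {D}; 3:vrou {R}; 4:laisnailk {D}; 5:stiviash {V,N}; 6:stiviash {V,N}; 7:vrou {R}; 8:born {N,V}.
At position 1, choosing V makes rule 4 impossible to satisfy; hence N.
At position 6, choosing N makes rule 5 impossible to satisfy; hence V.
At position 8, choosing V makes rule 1 impossible to satisfy; hence N.
At position 5, choosing V makes rule 1 impossible to satisfy; hence N.
That leaves exactly one tagging: N D R D N V R N.
Rule-by-rule: rule 1 ok; rule 2 ok; rule 3 ok; rule 4 ok; rule 5 ok.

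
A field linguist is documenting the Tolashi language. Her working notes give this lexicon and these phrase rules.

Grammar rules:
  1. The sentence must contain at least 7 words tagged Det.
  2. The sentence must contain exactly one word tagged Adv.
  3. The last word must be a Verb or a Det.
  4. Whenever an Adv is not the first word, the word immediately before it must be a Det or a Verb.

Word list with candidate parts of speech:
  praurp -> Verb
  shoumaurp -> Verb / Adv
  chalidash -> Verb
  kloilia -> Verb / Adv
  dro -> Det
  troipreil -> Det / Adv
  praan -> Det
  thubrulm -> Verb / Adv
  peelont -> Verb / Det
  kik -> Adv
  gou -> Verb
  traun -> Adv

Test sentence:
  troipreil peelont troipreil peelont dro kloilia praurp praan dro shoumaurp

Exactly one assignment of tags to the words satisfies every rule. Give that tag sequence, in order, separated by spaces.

Det Det Det Det Det Adv Verb Det Det Verb

Candidates per position — 1:troipreil {Det,Adv}; 2:peelont {Verb,Det}; 3:troipreil {Det,Adv}; 4:peelont {Verb,Det}; 5:dro {Det}; 6:kloilia {Verb,Adv}; 7:praurp {Verb}; 8:praan {Det}; 9:dro {Det}; 10:shoumaurp {Verb,Adv}.
If word 1 were Adv, no tagging could satisfy rule 1; so word 1 is Det.
If word 2 were Verb, no tagging could satisfy rule 1; so word 2 is Det.
If word 3 were Adv, no tagging could satisfy rule 1; so word 3 is Det.
If word 4 were Verb, no tagging could satisfy rule 1; so word 4 is Det.
If word 10 were Adv, no tagging could satisfy rule 3; so word 10 is Verb.
If word 6 were Verb, no tagging could satisfy rule 2; so word 6 is Adv.
So the tagging must be: Det Det Det Det Det Adv Verb Det Det Verb.
Rule-by-rule: rule 1 ✓; rule 2 ✓; rule 3 ✓; rule 4 ✓.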